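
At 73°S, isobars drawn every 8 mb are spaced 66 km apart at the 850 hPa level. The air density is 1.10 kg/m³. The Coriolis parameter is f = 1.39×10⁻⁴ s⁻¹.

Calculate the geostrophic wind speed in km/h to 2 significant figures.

Pressure gradient: |∂P/∂n| = 800 Pa / 66000 m = 1.21×10⁻² Pa/m
Geostrophic balance (pressure-gradient force = Coriolis force):
V_g = (1/(fρ)) |∂P/∂n| = 1.21×10⁻² / (1.39×10⁻⁴ × 1.10) = 79.3 m/s
Converting: 79.3 m/s × 3.6 = 290 km/h

290 km/h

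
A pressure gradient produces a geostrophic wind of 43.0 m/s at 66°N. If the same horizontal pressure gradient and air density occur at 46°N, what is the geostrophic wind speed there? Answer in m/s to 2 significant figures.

55 m/s

With the same pressure gradient and density, V_g ∝ 1/f ∝ 1/sin φ.
V₂ = V₁ · sin φ₁ / sin φ₂ = 43.0 × sin 66° / sin 46°
V₂ = 43.0 × 0.9135/0.7193 = 55 m/s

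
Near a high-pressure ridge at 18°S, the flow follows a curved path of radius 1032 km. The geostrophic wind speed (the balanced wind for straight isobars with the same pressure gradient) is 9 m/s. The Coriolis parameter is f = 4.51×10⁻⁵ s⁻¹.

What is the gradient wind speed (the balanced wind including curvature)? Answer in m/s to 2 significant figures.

12 m/s

Around a high, pressure-gradient force acts outward with centrifugal, so Coriolis balances both:
fV = (1/ρ)|∂P/∂n| + V²/R  →  V² − fR·V + fR·V_g = 0
With fR = 4.51×10⁻⁵ × 1032×10³ m = 46.5 m/s:
V = [fR − √((fR)² − 4 fR V_g)]/2 = [46.5 − √(46.5² − 4×46.5×9)]/2 = 12.2 m/s
Supergeostrophic (V > V_g = 9 m/s), as expected around a high.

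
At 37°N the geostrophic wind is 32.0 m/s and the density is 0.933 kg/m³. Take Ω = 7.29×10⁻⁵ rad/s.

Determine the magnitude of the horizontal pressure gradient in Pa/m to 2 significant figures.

2.6×10⁻³ Pa/m

Coriolis parameter at 37°N:
f = 2Ω sin φ = 2 × 7.29×10⁻⁵ × sin 37° = 8.77×10⁻⁵ s⁻¹
Geostrophic balance rearranged: |∂P/∂n| = f ρ V_g
|∂P/∂n| = 8.77×10⁻⁵ × 0.933 × 32.0 = 2.62×10⁻³ Pa/m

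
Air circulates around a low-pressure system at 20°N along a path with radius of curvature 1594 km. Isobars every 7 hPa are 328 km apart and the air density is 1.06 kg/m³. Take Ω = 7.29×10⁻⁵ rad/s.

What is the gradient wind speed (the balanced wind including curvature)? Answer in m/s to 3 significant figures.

29.5 m/s

Coriolis parameter at 20°N:
f = 2Ω sin φ = 2 × 7.29×10⁻⁵ × sin 20° = 4.99×10⁻⁵ s⁻¹
Pressure gradient: |∂P/∂n| = 700 Pa / 328000 m = 2.13×10⁻³ Pa/m
Geostrophic speed: V_g = |∂P/∂n|/(fρ) = 2.13×10⁻³/(4.99×10⁻⁵ × 1.06) = 40.4 m/s
Around a low, centrifugal force acts outward with Coriolis, so pressure-gradient force balances both:
(1/ρ)|∂P/∂n| = fV + V²/R  →  V² + fR·V − fR·V_g = 0
With fR = 4.99×10⁻⁵ × 1594×10³ m = 79.5 m/s:
V = [−fR + √((fR)² + 4 fR V_g)]/2 = [−79.5 + √(79.5² + 4×79.5×40.4)]/2 = 29.5 m/s
Subgeostrophic (V < V_g = 40.4 m/s), as expected around a low.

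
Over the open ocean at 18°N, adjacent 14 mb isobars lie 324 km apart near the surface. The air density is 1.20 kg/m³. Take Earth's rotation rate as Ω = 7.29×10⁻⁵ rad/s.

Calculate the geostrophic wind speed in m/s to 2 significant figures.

Coriolis parameter at 18°N:
f = 2Ω sin φ = 2 × 7.29×10⁻⁵ × sin 18° = 4.51×10⁻⁵ s⁻¹
Pressure gradient: |∂P/∂n| = 1400 Pa / 324000 m = 4.32×10⁻³ Pa/m
Geostrophic balance (pressure-gradient force = Coriolis force):
V_g = (1/(fρ)) |∂P/∂n| = 4.32×10⁻³ / (4.51×10⁻⁵ × 1.20) = 79.9 m/s

80 m/s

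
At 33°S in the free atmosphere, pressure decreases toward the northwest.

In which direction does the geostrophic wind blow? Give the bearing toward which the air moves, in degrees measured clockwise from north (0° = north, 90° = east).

225°

The pressure-gradient force points toward the northwest (bearing 315°).
Geostrophic balance: in the Southern Hemisphere the Coriolis force deflects motion to the left, so the geostrophic wind blows 90° to the left of the pressure-gradient force (low pressure on the right).
Rotating 315° by 90° counterclockwise gives 225° — the wind blows toward the southwest.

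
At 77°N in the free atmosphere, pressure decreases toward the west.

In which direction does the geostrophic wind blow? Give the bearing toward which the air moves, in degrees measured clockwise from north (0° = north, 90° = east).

The pressure-gradient force points toward the west (bearing 270°).
Geostrophic balance: in the Northern Hemisphere the Coriolis force deflects motion to the right, so the geostrophic wind blows 90° to the right of the pressure-gradient force (low pressure on the left).
Rotating 270° by 90° clockwise gives 000° — the wind blows toward the north.

000°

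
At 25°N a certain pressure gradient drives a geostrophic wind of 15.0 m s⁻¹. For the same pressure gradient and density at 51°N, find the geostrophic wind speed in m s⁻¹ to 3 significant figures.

With the same pressure gradient and density, V_g ∝ 1/f ∝ 1/sin φ.
V₂ = V₁ · sin φ₁ / sin φ₂ = 15.0 × sin 25° / sin 51°
V₂ = 15.0 × 0.4226/0.7771 = 8.16 m s⁻¹

8.16 m s⁻¹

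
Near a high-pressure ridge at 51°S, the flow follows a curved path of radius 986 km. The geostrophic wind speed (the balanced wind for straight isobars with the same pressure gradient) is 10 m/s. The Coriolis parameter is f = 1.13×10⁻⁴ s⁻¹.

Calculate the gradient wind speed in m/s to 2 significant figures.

Around a high, pressure-gradient force acts outward with centrifugal, so Coriolis balances both:
fV = (1/ρ)|∂P/∂n| + V²/R  →  V² − fR·V + fR·V_g = 0
With fR = 1.13×10⁻⁴ × 986×10³ m = 111 m/s:
V = [fR − √((fR)² − 4 fR V_g)]/2 = [111 − √(111² − 4×111×10)]/2 = 11.1 m/s
Supergeostrophic (V > V_g = 10 m/s), as expected around a high.

11 m/s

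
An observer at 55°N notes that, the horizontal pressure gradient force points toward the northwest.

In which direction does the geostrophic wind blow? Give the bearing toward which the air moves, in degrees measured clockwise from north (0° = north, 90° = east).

045°

The pressure-gradient force points toward the northwest (bearing 315°).
Geostrophic balance: in the Northern Hemisphere the Coriolis force deflects motion to the right, so the geostrophic wind blows 90° to the right of the pressure-gradient force (low pressure on the left).
Rotating 315° by 90° clockwise gives 045° — the wind blows toward the northeast.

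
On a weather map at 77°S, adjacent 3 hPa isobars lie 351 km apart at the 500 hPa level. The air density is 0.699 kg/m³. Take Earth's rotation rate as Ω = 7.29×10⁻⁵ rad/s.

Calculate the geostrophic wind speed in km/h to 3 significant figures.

31.0 km/h

Coriolis parameter at 77°S:
f = 2Ω sin φ = 2 × 7.29×10⁻⁵ × sin 77° = 1.42×10⁻⁴ s⁻¹
Pressure gradient: |∂P/∂n| = 300 Pa / 351000 m = 8.55×10⁻⁴ Pa/m
Geostrophic balance (pressure-gradient force = Coriolis force):
V_g = (1/(fρ)) |∂P/∂n| = 8.55×10⁻⁴ / (1.42×10⁻⁴ × 0.699) = 8.61 m/s
Converting: 8.61 m/s × 3.6 = 31.0 km/h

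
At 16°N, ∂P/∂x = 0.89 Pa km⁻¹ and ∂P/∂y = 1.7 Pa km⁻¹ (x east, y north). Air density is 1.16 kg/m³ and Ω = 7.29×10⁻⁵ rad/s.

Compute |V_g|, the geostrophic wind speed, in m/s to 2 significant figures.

41 m/s

Coriolis parameter at 16°N:
f = 2Ω sin φ = 2 × 7.29×10⁻⁵ × sin 16° = 4.02×10⁻⁵ s⁻¹
Component geostrophic relations (x east, y north):
u_g = −(1/(fρ)) ∂P/∂y,  v_g = (1/(fρ)) ∂P/∂x
u_g = −(1.7×10⁻³)/(4.02×10⁻⁵ × 1.16) = −36.5 m/s;  v_g = (0.89×10⁻³)/(4.02×10⁻⁵ × 1.16) = 19.1 m/s
|V_g| = √(u_g² + v_g²) = 41.2 m/s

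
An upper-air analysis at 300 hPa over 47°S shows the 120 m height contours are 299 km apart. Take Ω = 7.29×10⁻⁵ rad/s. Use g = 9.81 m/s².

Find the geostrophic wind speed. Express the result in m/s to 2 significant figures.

Coriolis parameter at 47°S:
f = 2Ω sin φ = 2 × 7.29×10⁻⁵ × sin 47° = 1.07×10⁻⁴ s⁻¹
Height gradient: |∂Z/∂n| = 120 m / 299000 m = 4.01×10⁻⁴
On a pressure surface, geostrophic balance gives V_g = (g/f)|∂Z/∂n|:
V_g = 9.81 × 4.01×10⁻⁴ / 1.07×10⁻⁴ = 36.9 m/s

37 m/s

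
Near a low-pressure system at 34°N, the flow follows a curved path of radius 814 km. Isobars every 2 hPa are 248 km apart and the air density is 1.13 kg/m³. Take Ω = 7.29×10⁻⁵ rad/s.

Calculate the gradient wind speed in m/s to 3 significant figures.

Coriolis parameter at 34°N:
f = 2Ω sin φ = 2 × 7.29×10⁻⁵ × sin 34° = 8.15×10⁻⁵ s⁻¹
Pressure gradient: |∂P/∂n| = 200 Pa / 248000 m = 8.06×10⁻⁴ Pa/m
Geostrophic speed: V_g = |∂P/∂n|/(fρ) = 8.06×10⁻⁴/(8.15×10⁻⁵ × 1.13) = 8.75 m/s
Around a low, centrifugal force acts outward with Coriolis, so pressure-gradient force balances both:
(1/ρ)|∂P/∂n| = fV + V²/R  →  V² + fR·V − fR·V_g = 0
With fR = 8.15×10⁻⁵ × 814×10³ m = 66.4 m/s:
V = [−fR + √((fR)² + 4 fR V_g)]/2 = [−66.4 + √(66.4² + 4×66.4×8.75)]/2 = 7.83 m/s
Subgeostrophic (V < V_g = 8.75 m/s), as expected around a low.

7.83 m/s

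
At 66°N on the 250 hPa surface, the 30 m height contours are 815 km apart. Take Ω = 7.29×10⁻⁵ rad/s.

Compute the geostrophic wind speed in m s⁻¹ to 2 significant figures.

2.7 m s⁻¹

Coriolis parameter at 66°N:
f = 2Ω sin φ = 2 × 7.29×10⁻⁵ × sin 66° = 1.33×10⁻⁴ s⁻¹
Height gradient: |∂Z/∂n| = 30 m / 815000 m = 3.68×10⁻⁵
On a pressure surface, geostrophic balance gives V_g = (g/f)|∂Z/∂n|:
V_g = 9.81 × 3.68×10⁻⁵ / 1.33×10⁻⁴ = 2.71 m/s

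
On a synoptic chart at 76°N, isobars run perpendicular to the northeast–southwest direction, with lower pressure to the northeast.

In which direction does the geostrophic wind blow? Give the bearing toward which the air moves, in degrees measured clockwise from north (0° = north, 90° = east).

The pressure-gradient force points toward the northeast (bearing 045°).
Geostrophic balance: in the Northern Hemisphere the Coriolis force deflects motion to the right, so the geostrophic wind blows 90° to the right of the pressure-gradient force (low pressure on the left).
Rotating 045° by 90° clockwise gives 135° — the wind blows toward the southeast.

135°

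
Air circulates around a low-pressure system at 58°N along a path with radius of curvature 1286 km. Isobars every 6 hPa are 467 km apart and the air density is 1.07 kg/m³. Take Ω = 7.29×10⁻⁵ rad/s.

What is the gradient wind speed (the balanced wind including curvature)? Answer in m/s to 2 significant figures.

Coriolis parameter at 58°N:
f = 2Ω sin φ = 2 × 7.29×10⁻⁵ × sin 58° = 1.24×10⁻⁴ s⁻¹
Pressure gradient: |∂P/∂n| = 600 Pa / 467000 m = 1.28×10⁻³ Pa/m
Geostrophic speed: V_g = |∂P/∂n|/(fρ) = 1.28×10⁻³/(1.24×10⁻⁴ × 1.07) = 9.71 m/s
Around a low, centrifugal force acts outward with Coriolis, so pressure-gradient force balances both:
(1/ρ)|∂P/∂n| = fV + V²/R  →  V² + fR·V − fR·V_g = 0
With fR = 1.24×10⁻⁴ × 1286×10³ m = 159 m/s:
V = [−fR + √((fR)² + 4 fR V_g)]/2 = [−159 + √(159² + 4×159×9.71)]/2 = 9.18 m/s
Subgeostrophic (V < V_g = 9.71 m/s), as expected around a low.

9.2 m/s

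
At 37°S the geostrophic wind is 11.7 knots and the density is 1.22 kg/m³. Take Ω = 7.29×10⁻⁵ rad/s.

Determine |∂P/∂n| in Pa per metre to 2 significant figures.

6.4×10⁻⁴ Pa/m

Coriolis parameter at 37°S:
f = 2Ω sin φ = 2 × 7.29×10⁻⁵ × sin 37° = 8.77×10⁻⁵ s⁻¹
Wind speed in SI: 11.7 knots = 6.02 m/s
Geostrophic balance rearranged: |∂P/∂n| = f ρ V_g
|∂P/∂n| = 8.77×10⁻⁵ × 1.22 × 6.02 = 6.44×10⁻⁴ Pa/m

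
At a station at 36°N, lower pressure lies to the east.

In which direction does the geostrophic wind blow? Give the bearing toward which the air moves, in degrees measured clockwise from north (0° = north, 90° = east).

The pressure-gradient force points toward the east (bearing 090°).
Geostrophic balance: in the Northern Hemisphere the Coriolis force deflects motion to the right, so the geostrophic wind blows 90° to the right of the pressure-gradient force (low pressure on the left).
Rotating 090° by 90° clockwise gives 180° — the wind blows toward the south.

180°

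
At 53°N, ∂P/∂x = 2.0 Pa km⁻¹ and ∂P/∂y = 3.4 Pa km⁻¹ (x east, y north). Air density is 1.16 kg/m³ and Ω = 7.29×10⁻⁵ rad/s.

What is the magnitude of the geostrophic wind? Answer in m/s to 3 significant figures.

29.2 m/s

Coriolis parameter at 53°N:
f = 2Ω sin φ = 2 × 7.29×10⁻⁵ × sin 53° = 1.16×10⁻⁴ s⁻¹
Component geostrophic relations (x east, y north):
u_g = −(1/(fρ)) ∂P/∂y,  v_g = (1/(fρ)) ∂P/∂x
u_g = −(3.4×10⁻³)/(1.16×10⁻⁴ × 1.16) = −25.2 m/s;  v_g = (2.0×10⁻³)/(1.16×10⁻⁴ × 1.16) = 14.8 m/s
|V_g| = √(u_g² + v_g²) = 29.2 m/s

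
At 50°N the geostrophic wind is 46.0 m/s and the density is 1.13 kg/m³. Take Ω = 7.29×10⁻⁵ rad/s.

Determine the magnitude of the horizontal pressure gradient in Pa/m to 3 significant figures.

5.81×10⁻³ Pa/m

Coriolis parameter at 50°N:
f = 2Ω sin φ = 2 × 7.29×10⁻⁵ × sin 50° = 1.12×10⁻⁴ s⁻¹
Geostrophic balance rearranged: |∂P/∂n| = f ρ V_g
|∂P/∂n| = 1.12×10⁻⁴ × 1.13 × 46.0 = 5.81×10⁻³ Pa/m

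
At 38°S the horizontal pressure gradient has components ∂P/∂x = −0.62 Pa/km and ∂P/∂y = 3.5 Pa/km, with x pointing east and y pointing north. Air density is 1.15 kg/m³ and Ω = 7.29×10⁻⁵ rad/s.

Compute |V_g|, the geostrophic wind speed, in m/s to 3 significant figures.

34.4 m/s

Coriolis parameter at 38°S:
f = 2Ω sin φ = 2 × 7.29×10⁻⁵ × sin 38° = 8.98×10⁻⁵ s⁻¹
In the Southern Hemisphere f is negative: f = −8.98×10⁻⁵ s⁻¹.
Component geostrophic relations (x east, y north):
u_g = −(1/(fρ)) ∂P/∂y,  v_g = (1/(fρ)) ∂P/∂x
u_g = −(3.5×10⁻³)/(−8.98×10⁻⁵ × 1.15) = 33.9 m/s;  v_g = (−0.62×10⁻³)/(−8.98×10⁻⁵ × 1.15) = 6.01 m/s
|V_g| = √(u_g² + v_g²) = 34.4 m/s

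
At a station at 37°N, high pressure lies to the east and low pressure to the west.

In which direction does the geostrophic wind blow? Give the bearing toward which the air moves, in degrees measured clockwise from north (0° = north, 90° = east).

The pressure-gradient force points toward the west (bearing 270°).
Geostrophic balance: in the Northern Hemisphere the Coriolis force deflects motion to the right, so the geostrophic wind blows 90° to the right of the pressure-gradient force (low pressure on the left).
Rotating 270° by 90° clockwise gives 000° — the wind blows toward the north.

000°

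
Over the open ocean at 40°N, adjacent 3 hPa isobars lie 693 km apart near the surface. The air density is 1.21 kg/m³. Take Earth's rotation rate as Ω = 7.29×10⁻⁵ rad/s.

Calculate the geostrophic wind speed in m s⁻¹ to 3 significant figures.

3.82 m s⁻¹

Coriolis parameter at 40°N:
f = 2Ω sin φ = 2 × 7.29×10⁻⁵ × sin 40° = 9.37×10⁻⁵ s⁻¹
Pressure gradient: |∂P/∂n| = 300 Pa / 693000 m = 4.33×10⁻⁴ Pa/m
Geostrophic balance (pressure-gradient force = Coriolis force):
V_g = (1/(fρ)) |∂P/∂n| = 4.33×10⁻⁴ / (9.37×10⁻⁵ × 1.21) = 3.82 m/s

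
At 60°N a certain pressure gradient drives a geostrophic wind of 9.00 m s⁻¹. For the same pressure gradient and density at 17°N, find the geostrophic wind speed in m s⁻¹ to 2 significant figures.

With the same pressure gradient and density, V_g ∝ 1/f ∝ 1/sin φ.
V₂ = V₁ · sin φ₁ / sin φ₂ = 9.00 × sin 60° / sin 17°
V₂ = 9.00 × 0.8660/0.2924 = 27 m s⁻¹

27 m s⁻¹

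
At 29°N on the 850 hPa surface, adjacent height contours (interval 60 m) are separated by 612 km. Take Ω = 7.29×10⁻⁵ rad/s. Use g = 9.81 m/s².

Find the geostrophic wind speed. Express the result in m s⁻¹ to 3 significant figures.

Coriolis parameter at 29°N:
f = 2Ω sin φ = 2 × 7.29×10⁻⁵ × sin 29° = 7.07×10⁻⁵ s⁻¹
Height gradient: |∂Z/∂n| = 60 m / 612000 m = 9.80×10⁻⁵
On a pressure surface, geostrophic balance gives V_g = (g/f)|∂Z/∂n|:
V_g = 9.81 × 9.80×10⁻⁵ / 7.07×10⁻⁵ = 13.6 m/s

13.6 m s⁻¹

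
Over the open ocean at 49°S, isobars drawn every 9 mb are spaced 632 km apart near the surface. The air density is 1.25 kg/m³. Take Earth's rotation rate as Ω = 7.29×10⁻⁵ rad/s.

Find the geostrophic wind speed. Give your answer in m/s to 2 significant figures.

10 m/s

Coriolis parameter at 49°S:
f = 2Ω sin φ = 2 × 7.29×10⁻⁵ × sin 49° = 1.10×10⁻⁴ s⁻¹
Pressure gradient: |∂P/∂n| = 900 Pa / 632000 m = 1.42×10⁻³ Pa/m
Geostrophic balance (pressure-gradient force = Coriolis force):
V_g = (1/(fρ)) |∂P/∂n| = 1.42×10⁻³ / (1.10×10⁻⁴ × 1.25) = 10.4 m/s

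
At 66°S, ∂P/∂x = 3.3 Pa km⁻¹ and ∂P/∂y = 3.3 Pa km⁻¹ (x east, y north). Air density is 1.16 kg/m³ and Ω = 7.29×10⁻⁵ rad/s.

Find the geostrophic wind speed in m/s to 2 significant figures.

Coriolis parameter at 66°S:
f = 2Ω sin φ = 2 × 7.29×10⁻⁵ × sin 66° = 1.33×10⁻⁴ s⁻¹
In the Southern Hemisphere f is negative: f = −1.33×10⁻⁴ s⁻¹.
Component geostrophic relations (x east, y north):
u_g = −(1/(fρ)) ∂P/∂y,  v_g = (1/(fρ)) ∂P/∂x
u_g = −(3.3×10⁻³)/(−1.33×10⁻⁴ × 1.16) = 21.4 m/s;  v_g = (3.3×10⁻³)/(−1.33×10⁻⁴ × 1.16) = −21.4 m/s
|V_g| = √(u_g² + v_g²) = 30.2 m/s

30 m/s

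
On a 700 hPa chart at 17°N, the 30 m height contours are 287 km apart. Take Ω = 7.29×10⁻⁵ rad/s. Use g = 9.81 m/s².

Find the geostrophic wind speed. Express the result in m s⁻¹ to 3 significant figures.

24.1 m s⁻¹

Coriolis parameter at 17°N:
f = 2Ω sin φ = 2 × 7.29×10⁻⁵ × sin 17° = 4.26×10⁻⁵ s⁻¹
Height gradient: |∂Z/∂n| = 30 m / 287000 m = 1.05×10⁻⁴
On a pressure surface, geostrophic balance gives V_g = (g/f)|∂Z/∂n|:
V_g = 9.81 × 1.05×10⁻⁴ / 4.26×10⁻⁵ = 24.1 m/s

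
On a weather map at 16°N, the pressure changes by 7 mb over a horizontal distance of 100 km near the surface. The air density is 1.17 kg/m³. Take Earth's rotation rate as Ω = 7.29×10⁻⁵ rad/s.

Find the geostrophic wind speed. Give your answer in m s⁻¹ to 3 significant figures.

149 m s⁻¹

Coriolis parameter at 16°N:
f = 2Ω sin φ = 2 × 7.29×10⁻⁵ × sin 16° = 4.02×10⁻⁵ s⁻¹
Pressure gradient: |∂P/∂n| = 700 Pa / 100000 m = 7.00×10⁻³ Pa/m
Geostrophic balance (pressure-gradient force = Coriolis force):
V_g = (1/(fρ)) |∂P/∂n| = 7.00×10⁻³ / (4.02×10⁻⁵ × 1.17) = 149 m/s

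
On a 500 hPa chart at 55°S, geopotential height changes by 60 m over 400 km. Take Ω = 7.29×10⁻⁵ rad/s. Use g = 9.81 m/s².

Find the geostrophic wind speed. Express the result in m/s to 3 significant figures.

Coriolis parameter at 55°S:
f = 2Ω sin φ = 2 × 7.29×10⁻⁵ × sin 55° = 1.19×10⁻⁴ s⁻¹
Height gradient: |∂Z/∂n| = 60 m / 400000 m = 1.50×10⁻⁴
On a pressure surface, geostrophic balance gives V_g = (g/f)|∂Z/∂n|:
V_g = 9.81 × 1.50×10⁻⁴ / 1.19×10⁻⁴ = 12.3 m/s

12.3 m/s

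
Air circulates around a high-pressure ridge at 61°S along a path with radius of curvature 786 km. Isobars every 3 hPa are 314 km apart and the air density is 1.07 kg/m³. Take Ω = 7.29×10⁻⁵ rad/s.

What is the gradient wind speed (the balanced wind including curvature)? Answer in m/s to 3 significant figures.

Coriolis parameter at 61°S:
f = 2Ω sin φ = 2 × 7.29×10⁻⁵ × sin 61° = 1.28×10⁻⁴ s⁻¹
Pressure gradient: |∂P/∂n| = 300 Pa / 314000 m = 9.55×10⁻⁴ Pa/m
Geostrophic speed: V_g = |∂P/∂n|/(fρ) = 9.55×10⁻⁴/(1.28×10⁻⁴ × 1.07) = 7.00 m/s
Around a high, pressure-gradient force acts outward with centrifugal, so Coriolis balances both:
fV = (1/ρ)|∂P/∂n| + V²/R  →  V² − fR·V + fR·V_g = 0
With fR = 1.28×10⁻⁴ × 786×10³ m = 100 m/s:
V = [fR − √((fR)² − 4 fR V_g)]/2 = [100 − √(100² − 4×100×7)]/2 = 7.57 m/s
Supergeostrophic (V > V_g = 7 m/s), as expected around a high.

7.57 m/s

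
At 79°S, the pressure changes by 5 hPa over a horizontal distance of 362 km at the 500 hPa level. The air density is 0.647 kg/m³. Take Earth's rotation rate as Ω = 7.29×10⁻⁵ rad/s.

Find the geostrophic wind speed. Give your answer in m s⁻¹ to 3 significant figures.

14.9 m s⁻¹

Coriolis parameter at 79°S:
f = 2Ω sin φ = 2 × 7.29×10⁻⁵ × sin 79° = 1.43×10⁻⁴ s⁻¹
Pressure gradient: |∂P/∂n| = 500 Pa / 362000 m = 1.38×10⁻³ Pa/m
Geostrophic balance (pressure-gradient force = Coriolis force):
V_g = (1/(fρ)) |∂P/∂n| = 1.38×10⁻³ / (1.43×10⁻⁴ × 0.647) = 14.9 m/s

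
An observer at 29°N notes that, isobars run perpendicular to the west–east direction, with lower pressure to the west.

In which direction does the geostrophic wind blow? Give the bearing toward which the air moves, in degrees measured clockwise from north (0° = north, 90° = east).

The pressure-gradient force points toward the west (bearing 270°).
Geostrophic balance: in the Northern Hemisphere the Coriolis force deflects motion to the right, so the geostrophic wind blows 90° to the right of the pressure-gradient force (low pressure on the left).
Rotating 270° by 90° clockwise gives 000° — the wind blows toward the north.

000°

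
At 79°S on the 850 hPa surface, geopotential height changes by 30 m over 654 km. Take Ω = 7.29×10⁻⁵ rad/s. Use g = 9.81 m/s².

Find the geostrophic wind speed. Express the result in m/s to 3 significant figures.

3.14 m/s

Coriolis parameter at 79°S:
f = 2Ω sin φ = 2 × 7.29×10⁻⁵ × sin 79° = 1.43×10⁻⁴ s⁻¹
Height gradient: |∂Z/∂n| = 30 m / 654000 m = 4.59×10⁻⁵
On a pressure surface, geostrophic balance gives V_g = (g/f)|∂Z/∂n|:
V_g = 9.81 × 4.59×10⁻⁵ / 1.43×10⁻⁴ = 3.14 m/s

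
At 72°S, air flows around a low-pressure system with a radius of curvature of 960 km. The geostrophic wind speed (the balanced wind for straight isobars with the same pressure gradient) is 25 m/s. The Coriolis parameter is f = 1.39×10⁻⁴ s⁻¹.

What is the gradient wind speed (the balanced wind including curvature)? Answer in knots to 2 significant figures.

Around a low, centrifugal force acts outward with Coriolis, so pressure-gradient force balances both:
(1/ρ)|∂P/∂n| = fV + V²/R  →  V² + fR·V − fR·V_g = 0
With fR = 1.39×10⁻⁴ × 960×10³ m = 133 m/s:
V = [−fR + √((fR)² + 4 fR V_g)]/2 = [−133 + √(133² + 4×133×25)]/2 = 21.5 m/s
Subgeostrophic (V < V_g = 25 m/s), as expected around a low.
Converting: 21.5 m/s × 1.944 = 42 knots

42 knots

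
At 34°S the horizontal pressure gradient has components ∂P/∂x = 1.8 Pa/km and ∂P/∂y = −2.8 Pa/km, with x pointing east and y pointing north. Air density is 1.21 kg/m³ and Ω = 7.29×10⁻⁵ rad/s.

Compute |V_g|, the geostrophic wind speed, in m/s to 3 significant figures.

33.7 m/s

Coriolis parameter at 34°S:
f = 2Ω sin φ = 2 × 7.29×10⁻⁵ × sin 34° = 8.15×10⁻⁵ s⁻¹
In the Southern Hemisphere f is negative: f = −8.15×10⁻⁵ s⁻¹.
Component geostrophic relations (x east, y north):
u_g = −(1/(fρ)) ∂P/∂y,  v_g = (1/(fρ)) ∂P/∂x
u_g = −(−2.8×10⁻³)/(−8.15×10⁻⁵ × 1.21) = −28.4 m/s;  v_g = (1.8×10⁻³)/(−8.15×10⁻⁵ × 1.21) = −18.2 m/s
|V_g| = √(u_g² + v_g²) = 33.7 m/s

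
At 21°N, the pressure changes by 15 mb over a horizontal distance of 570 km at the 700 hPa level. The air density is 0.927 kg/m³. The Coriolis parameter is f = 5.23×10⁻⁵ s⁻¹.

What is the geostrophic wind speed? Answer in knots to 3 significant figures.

Pressure gradient: |∂P/∂n| = 1500 Pa / 570000 m = 2.63×10⁻³ Pa/m
Geostrophic balance (pressure-gradient force = Coriolis force):
V_g = (1/(fρ)) |∂P/∂n| = 2.63×10⁻³ / (5.23×10⁻⁵ × 0.927) = 54.3 m/s
Converting: 54.3 m/s × 1.944 = 106 knots

106 knots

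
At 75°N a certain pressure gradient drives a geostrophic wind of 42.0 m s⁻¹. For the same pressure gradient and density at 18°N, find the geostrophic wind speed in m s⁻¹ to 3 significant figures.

131 m s⁻¹

With the same pressure gradient and density, V_g ∝ 1/f ∝ 1/sin φ.
V₂ = V₁ · sin φ₁ / sin φ₂ = 42.0 × sin 75° / sin 18°
V₂ = 42.0 × 0.9659/0.3090 = 131 m s⁻¹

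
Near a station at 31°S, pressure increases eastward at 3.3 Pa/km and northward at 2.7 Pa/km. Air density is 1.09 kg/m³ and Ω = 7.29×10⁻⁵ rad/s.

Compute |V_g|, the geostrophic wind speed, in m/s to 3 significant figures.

52.1 m/s

Coriolis parameter at 31°S:
f = 2Ω sin φ = 2 × 7.29×10⁻⁵ × sin 31° = 7.51×10⁻⁵ s⁻¹
In the Southern Hemisphere f is negative: f = −7.51×10⁻⁵ s⁻¹.
Component geostrophic relations (x east, y north):
u_g = −(1/(fρ)) ∂P/∂y,  v_g = (1/(fρ)) ∂P/∂x
u_g = −(2.7×10⁻³)/(−7.51×10⁻⁵ × 1.09) = 33.0 m/s;  v_g = (3.3×10⁻³)/(−7.51×10⁻⁵ × 1.09) = −40.3 m/s
|V_g| = √(u_g² + v_g²) = 52.1 m/s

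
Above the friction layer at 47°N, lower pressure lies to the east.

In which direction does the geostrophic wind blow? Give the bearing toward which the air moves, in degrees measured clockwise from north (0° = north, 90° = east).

The pressure-gradient force points toward the east (bearing 090°).
Geostrophic balance: in the Northern Hemisphere the Coriolis force deflects motion to the right, so the geostrophic wind blows 90° to the right of the pressure-gradient force (low pressure on the left).
Rotating 090° by 90° clockwise gives 180° — the wind blows toward the south.

180°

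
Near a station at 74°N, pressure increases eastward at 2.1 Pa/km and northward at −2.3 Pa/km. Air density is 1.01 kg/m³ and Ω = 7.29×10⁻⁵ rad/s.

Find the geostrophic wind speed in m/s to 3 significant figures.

22.0 m/s

Coriolis parameter at 74°N:
f = 2Ω sin φ = 2 × 7.29×10⁻⁵ × sin 74° = 1.40×10⁻⁴ s⁻¹
Component geostrophic relations (x east, y north):
u_g = −(1/(fρ)) ∂P/∂y,  v_g = (1/(fρ)) ∂P/∂x
u_g = −(−2.3×10⁻³)/(1.40×10⁻⁴ × 1.01) = 16.2 m/s;  v_g = (2.1×10⁻³)/(1.40×10⁻⁴ × 1.01) = 14.8 m/s
|V_g| = √(u_g² + v_g²) = 22.0 m/s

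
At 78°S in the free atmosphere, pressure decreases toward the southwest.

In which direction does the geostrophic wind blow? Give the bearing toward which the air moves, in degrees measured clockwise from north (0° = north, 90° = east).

135°

The pressure-gradient force points toward the southwest (bearing 225°).
Geostrophic balance: in the Southern Hemisphere the Coriolis force deflects motion to the left, so the geostrophic wind blows 90° to the left of the pressure-gradient force (low pressure on the right).
Rotating 225° by 90° counterclockwise gives 135° — the wind blows toward the southeast.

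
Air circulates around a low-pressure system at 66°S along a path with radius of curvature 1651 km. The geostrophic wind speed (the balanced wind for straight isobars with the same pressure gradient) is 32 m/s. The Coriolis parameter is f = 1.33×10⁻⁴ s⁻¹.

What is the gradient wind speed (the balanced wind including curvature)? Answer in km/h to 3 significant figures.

Around a low, centrifugal force acts outward with Coriolis, so pressure-gradient force balances both:
(1/ρ)|∂P/∂n| = fV + V²/R  →  V² + fR·V − fR·V_g = 0
With fR = 1.33×10⁻⁴ × 1651×10³ m = 220 m/s:
V = [−fR + √((fR)² + 4 fR V_g)]/2 = [−220 + √(220² + 4×220×32)]/2 = 28.3 m/s
Subgeostrophic (V < V_g = 32 m/s), as expected around a low.
Converting: 28.3 m/s × 3.6 = 102 km/h

102 km/h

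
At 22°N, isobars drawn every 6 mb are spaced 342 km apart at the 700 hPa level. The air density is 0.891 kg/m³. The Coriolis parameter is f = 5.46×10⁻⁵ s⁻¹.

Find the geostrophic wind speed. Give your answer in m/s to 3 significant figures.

36.1 m/s

Pressure gradient: |∂P/∂n| = 600 Pa / 342000 m = 1.75×10⁻³ Pa/m
Geostrophic balance (pressure-gradient force = Coriolis force):
V_g = (1/(fρ)) |∂P/∂n| = 1.75×10⁻³ / (5.46×10⁻⁵ × 0.891) = 36.1 m/s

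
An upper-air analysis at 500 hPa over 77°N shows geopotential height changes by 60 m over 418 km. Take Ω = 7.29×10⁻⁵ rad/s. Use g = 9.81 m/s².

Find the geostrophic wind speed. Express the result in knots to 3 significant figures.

19.3 knots

Coriolis parameter at 77°N:
f = 2Ω sin φ = 2 × 7.29×10⁻⁵ × sin 77° = 1.42×10⁻⁴ s⁻¹
Height gradient: |∂Z/∂n| = 60 m / 418000 m = 1.44×10⁻⁴
On a pressure surface, geostrophic balance gives V_g = (g/f)|∂Z/∂n|:
V_g = 9.81 × 1.44×10⁻⁴ / 1.42×10⁻⁴ = 9.91 m/s
Converting: 9.91 m/s × 1.944 = 19.3 knots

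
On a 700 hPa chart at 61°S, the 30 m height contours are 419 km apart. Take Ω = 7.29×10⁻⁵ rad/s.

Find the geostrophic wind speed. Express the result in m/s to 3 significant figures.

5.51 m/s

Coriolis parameter at 61°S:
f = 2Ω sin φ = 2 × 7.29×10⁻⁵ × sin 61° = 1.28×10⁻⁴ s⁻¹
Height gradient: |∂Z/∂n| = 30 m / 419000 m = 7.16×10⁻⁵
On a pressure surface, geostrophic balance gives V_g = (g/f)|∂Z/∂n|:
V_g = 9.81 × 7.16×10⁻⁵ / 1.28×10⁻⁴ = 5.51 m/s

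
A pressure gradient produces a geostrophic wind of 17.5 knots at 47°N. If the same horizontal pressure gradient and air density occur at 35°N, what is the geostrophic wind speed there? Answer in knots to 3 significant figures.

22.3 knots

With the same pressure gradient and density, V_g ∝ 1/f ∝ 1/sin φ.
V₂ = V₁ · sin φ₁ / sin φ₂ = 17.5 × sin 47° / sin 35°
V₂ = 17.5 × 0.7314/0.5736 = 22.3 knots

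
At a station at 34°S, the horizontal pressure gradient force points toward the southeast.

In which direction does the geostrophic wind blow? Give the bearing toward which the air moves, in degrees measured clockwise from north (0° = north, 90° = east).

045°

The pressure-gradient force points toward the southeast (bearing 135°).
Geostrophic balance: in the Southern Hemisphere the Coriolis force deflects motion to the left, so the geostrophic wind blows 90° to the left of the pressure-gradient force (low pressure on the right).
Rotating 135° by 90° counterclockwise gives 045° — the wind blows toward the northeast.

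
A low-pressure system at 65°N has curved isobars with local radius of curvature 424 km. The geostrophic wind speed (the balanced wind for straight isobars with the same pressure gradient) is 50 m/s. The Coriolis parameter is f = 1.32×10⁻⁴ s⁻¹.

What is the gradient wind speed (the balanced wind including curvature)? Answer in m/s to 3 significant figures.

Around a low, centrifugal force acts outward with Coriolis, so pressure-gradient force balances both:
(1/ρ)|∂P/∂n| = fV + V²/R  →  V² + fR·V − fR·V_g = 0
With fR = 1.32×10⁻⁴ × 424×10³ m = 56.0 m/s:
V = [−fR + √((fR)² + 4 fR V_g)]/2 = [−56.0 + √(56.0² + 4×56.0×50)]/2 = 31.9 m/s
Subgeostrophic (V < V_g = 50 m/s), as expected around a low.

31.9 m/s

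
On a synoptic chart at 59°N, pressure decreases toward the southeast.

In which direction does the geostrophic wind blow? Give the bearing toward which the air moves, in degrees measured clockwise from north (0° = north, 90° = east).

225°

The pressure-gradient force points toward the southeast (bearing 135°).
Geostrophic balance: in the Northern Hemisphere the Coriolis force deflects motion to the right, so the geostrophic wind blows 90° to the right of the pressure-gradient force (low pressure on the left).
Rotating 135° by 90° clockwise gives 225° — the wind blows toward the southwest.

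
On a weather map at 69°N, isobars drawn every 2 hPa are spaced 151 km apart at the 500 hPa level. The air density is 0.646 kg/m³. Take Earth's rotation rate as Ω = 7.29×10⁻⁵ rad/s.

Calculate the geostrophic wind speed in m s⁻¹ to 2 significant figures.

Coriolis parameter at 69°N:
f = 2Ω sin φ = 2 × 7.29×10⁻⁵ × sin 69° = 1.36×10⁻⁴ s⁻¹
Pressure gradient: |∂P/∂n| = 200 Pa / 151000 m = 1.32×10⁻³ Pa/m
Geostrophic balance (pressure-gradient force = Coriolis force):
V_g = (1/(fρ)) |∂P/∂n| = 1.32×10⁻³ / (1.36×10⁻⁴ × 0.646) = 15.1 m/s

15 m s⁻¹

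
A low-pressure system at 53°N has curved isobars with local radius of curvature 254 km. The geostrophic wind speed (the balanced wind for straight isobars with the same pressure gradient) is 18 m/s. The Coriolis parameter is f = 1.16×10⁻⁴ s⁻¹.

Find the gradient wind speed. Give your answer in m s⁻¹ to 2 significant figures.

13 m s⁻¹

Around a low, centrifugal force acts outward with Coriolis, so pressure-gradient force balances both:
(1/ρ)|∂P/∂n| = fV + V²/R  →  V² + fR·V − fR·V_g = 0
With fR = 1.16×10⁻⁴ × 254×10³ m = 29.5 m/s:
V = [−fR + √((fR)² + 4 fR V_g)]/2 = [−29.5 + √(29.5² + 4×29.5×18)]/2 = 12.6 m/s
Subgeostrophic (V < V_g = 18 m/s), as expected around a low.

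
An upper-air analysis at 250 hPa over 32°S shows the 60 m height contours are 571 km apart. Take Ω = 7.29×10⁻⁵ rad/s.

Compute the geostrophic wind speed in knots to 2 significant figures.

Coriolis parameter at 32°S:
f = 2Ω sin φ = 2 × 7.29×10⁻⁵ × sin 32° = 7.73×10⁻⁵ s⁻¹
Height gradient: |∂Z/∂n| = 60 m / 571000 m = 1.05×10⁻⁴
On a pressure surface, geostrophic balance gives V_g = (g/f)|∂Z/∂n|:
V_g = 9.81 × 1.05×10⁻⁴ / 7.73×10⁻⁵ = 13.3 m/s
Converting: 13.3 m/s × 1.944 = 26 knots

26 knots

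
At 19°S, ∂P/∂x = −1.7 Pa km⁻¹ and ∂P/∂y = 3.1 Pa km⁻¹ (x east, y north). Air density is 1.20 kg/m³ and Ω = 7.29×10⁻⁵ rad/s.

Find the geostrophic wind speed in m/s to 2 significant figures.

Coriolis parameter at 19°S:
f = 2Ω sin φ = 2 × 7.29×10⁻⁵ × sin 19° = 4.75×10⁻⁵ s⁻¹
In the Southern Hemisphere f is negative: f = −4.75×10⁻⁵ s⁻¹.
Component geostrophic relations (x east, y north):
u_g = −(1/(fρ)) ∂P/∂y,  v_g = (1/(fρ)) ∂P/∂x
u_g = −(3.1×10⁻³)/(−4.75×10⁻⁵ × 1.20) = 54.4 m/s;  v_g = (−1.7×10⁻³)/(−4.75×10⁻⁵ × 1.20) = 29.8 m/s
|V_g| = √(u_g² + v_g²) = 62.1 m/s

62 m/s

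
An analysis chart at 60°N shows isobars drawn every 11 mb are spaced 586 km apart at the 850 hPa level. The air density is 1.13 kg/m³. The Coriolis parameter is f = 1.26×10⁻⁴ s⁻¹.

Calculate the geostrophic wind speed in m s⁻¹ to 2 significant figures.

13 m s⁻¹

Pressure gradient: |∂P/∂n| = 1100 Pa / 586000 m = 1.88×10⁻³ Pa/m
Geostrophic balance (pressure-gradient force = Coriolis force):
V_g = (1/(fρ)) |∂P/∂n| = 1.88×10⁻³ / (1.26×10⁻⁴ × 1.13) = 13.2 m/s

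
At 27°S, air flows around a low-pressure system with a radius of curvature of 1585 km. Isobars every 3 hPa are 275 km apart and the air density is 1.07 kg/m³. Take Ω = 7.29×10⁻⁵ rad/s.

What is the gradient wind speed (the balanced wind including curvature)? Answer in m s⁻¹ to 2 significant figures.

Coriolis parameter at 27°S:
f = 2Ω sin φ = 2 × 7.29×10⁻⁵ × sin 27° = 6.62×10⁻⁵ s⁻¹
Pressure gradient: |∂P/∂n| = 300 Pa / 275000 m = 1.09×10⁻³ Pa/m
Geostrophic speed: V_g = |∂P/∂n|/(fρ) = 1.09×10⁻³/(6.62×10⁻⁵ × 1.07) = 15.4 m/s
Around a low, centrifugal force acts outward with Coriolis, so pressure-gradient force balances both:
(1/ρ)|∂P/∂n| = fV + V²/R  →  V² + fR·V − fR·V_g = 0
With fR = 6.62×10⁻⁵ × 1585×10³ m = 105 m/s:
V = [−fR + √((fR)² + 4 fR V_g)]/2 = [−105 + √(105² + 4×105×15.4)]/2 = 13.6 m/s
Subgeostrophic (V < V_g = 15.4 m/s), as expected around a low.

14 m s⁻¹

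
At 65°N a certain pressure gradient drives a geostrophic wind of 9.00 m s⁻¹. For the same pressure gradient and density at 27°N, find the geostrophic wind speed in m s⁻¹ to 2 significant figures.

With the same pressure gradient and density, V_g ∝ 1/f ∝ 1/sin φ.
V₂ = V₁ · sin φ₁ / sin φ₂ = 9.00 × sin 65° / sin 27°
V₂ = 9.00 × 0.9063/0.4540 = 18 m s⁻¹

18 m s⁻¹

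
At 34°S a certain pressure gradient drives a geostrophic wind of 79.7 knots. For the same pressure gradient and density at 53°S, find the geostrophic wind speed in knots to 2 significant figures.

With the same pressure gradient and density, V_g ∝ 1/f ∝ 1/sin φ.
V₂ = V₁ · sin φ₁ / sin φ₂ = 79.7 × sin 34° / sin 53°
V₂ = 79.7 × 0.5592/0.7986 = 56 knots

56 knots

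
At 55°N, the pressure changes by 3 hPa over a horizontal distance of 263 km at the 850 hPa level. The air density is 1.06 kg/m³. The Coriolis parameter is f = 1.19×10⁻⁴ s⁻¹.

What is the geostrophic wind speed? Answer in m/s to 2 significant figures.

Pressure gradient: |∂P/∂n| = 300 Pa / 263000 m = 1.14×10⁻³ Pa/m
Geostrophic balance (pressure-gradient force = Coriolis force):
V_g = (1/(fρ)) |∂P/∂n| = 1.14×10⁻³ / (1.19×10⁻⁴ × 1.06) = 9.04 m/s

9.0 m/s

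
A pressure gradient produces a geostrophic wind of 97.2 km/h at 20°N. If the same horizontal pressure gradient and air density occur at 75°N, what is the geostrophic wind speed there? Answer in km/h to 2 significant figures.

34 km/h

With the same pressure gradient and density, V_g ∝ 1/f ∝ 1/sin φ.
V₂ = V₁ · sin φ₁ / sin φ₂ = 97.2 × sin 20° / sin 75°
V₂ = 97.2 × 0.3420/0.9659 = 34 km/h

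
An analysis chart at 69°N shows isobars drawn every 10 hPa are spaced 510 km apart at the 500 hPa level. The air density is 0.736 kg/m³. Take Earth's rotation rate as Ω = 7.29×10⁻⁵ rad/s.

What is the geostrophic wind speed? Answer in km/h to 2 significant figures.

70 km/h

Coriolis parameter at 69°N:
f = 2Ω sin φ = 2 × 7.29×10⁻⁵ × sin 69° = 1.36×10⁻⁴ s⁻¹
Pressure gradient: |∂P/∂n| = 1000 Pa / 510000 m = 1.96×10⁻³ Pa/m
Geostrophic balance (pressure-gradient force = Coriolis force):
V_g = (1/(fρ)) |∂P/∂n| = 1.96×10⁻³ / (1.36×10⁻⁴ × 0.736) = 19.6 m/s
Converting: 19.6 m/s × 3.6 = 70 km/h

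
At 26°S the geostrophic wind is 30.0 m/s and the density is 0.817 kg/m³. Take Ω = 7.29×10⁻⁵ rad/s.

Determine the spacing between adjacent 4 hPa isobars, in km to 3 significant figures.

255 km

Coriolis parameter at 26°S:
f = 2Ω sin φ = 2 × 7.29×10⁻⁵ × sin 26° = 6.39×10⁻⁵ s⁻¹
Geostrophic balance rearranged: |∂P/∂n| = f ρ V_g
|∂P/∂n| = 6.39×10⁻⁵ × 0.817 × 30.0 = 1.57×10⁻³ Pa/m
Isobar spacing: Δn = ΔP/|∂P/∂n| = 400 Pa / 1.57×10⁻³ Pa/m = 255339 m ≈ 255 km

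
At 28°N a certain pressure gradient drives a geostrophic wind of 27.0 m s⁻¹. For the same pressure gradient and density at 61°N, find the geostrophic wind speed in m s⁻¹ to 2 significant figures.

14 m s⁻¹

With the same pressure gradient and density, V_g ∝ 1/f ∝ 1/sin φ.
V₂ = V₁ · sin φ₁ / sin φ₂ = 27.0 × sin 28° / sin 61°
V₂ = 27.0 × 0.4695/0.8746 = 14 m s⁻¹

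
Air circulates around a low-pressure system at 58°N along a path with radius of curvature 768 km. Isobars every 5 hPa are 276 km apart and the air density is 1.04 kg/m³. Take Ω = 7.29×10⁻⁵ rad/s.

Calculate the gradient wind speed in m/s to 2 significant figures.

Coriolis parameter at 58°N:
f = 2Ω sin φ = 2 × 7.29×10⁻⁵ × sin 58° = 1.24×10⁻⁴ s⁻¹
Pressure gradient: |∂P/∂n| = 500 Pa / 276000 m = 1.81×10⁻³ Pa/m
Geostrophic speed: V_g = |∂P/∂n|/(fρ) = 1.81×10⁻³/(1.24×10⁻⁴ × 1.04) = 14.1 m/s
Around a low, centrifugal force acts outward with Coriolis, so pressure-gradient force balances both:
(1/ρ)|∂P/∂n| = fV + V²/R  →  V² + fR·V − fR·V_g = 0
With fR = 1.24×10⁻⁴ × 768×10³ m = 95.0 m/s:
V = [−fR + √((fR)² + 4 fR V_g)]/2 = [−95.0 + √(95.0² + 4×95.0×14.1)]/2 = 12.5 m/s
Subgeostrophic (V < V_g = 14.1 m/s), as expected around a low.

12 m/s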